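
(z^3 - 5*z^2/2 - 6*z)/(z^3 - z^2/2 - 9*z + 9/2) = z*(2*z^2 - 5*z - 12)/(2*z^3 - z^2 - 18*z + 9)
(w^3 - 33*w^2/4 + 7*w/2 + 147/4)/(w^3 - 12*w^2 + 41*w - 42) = (w + 7/4)/(w - 2)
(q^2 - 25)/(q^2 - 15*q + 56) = (q^2 - 25)/(q^2 - 15*q + 56)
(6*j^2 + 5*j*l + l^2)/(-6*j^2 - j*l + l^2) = (-3*j - l)/(3*j - l)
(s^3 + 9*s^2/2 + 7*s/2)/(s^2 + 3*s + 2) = s*(2*s + 7)/(2*(s + 2))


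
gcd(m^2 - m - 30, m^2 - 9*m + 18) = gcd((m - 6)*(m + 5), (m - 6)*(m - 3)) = m - 6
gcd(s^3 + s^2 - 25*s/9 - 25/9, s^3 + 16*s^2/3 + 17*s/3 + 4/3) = s + 1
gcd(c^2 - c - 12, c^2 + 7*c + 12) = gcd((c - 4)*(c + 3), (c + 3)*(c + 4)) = c + 3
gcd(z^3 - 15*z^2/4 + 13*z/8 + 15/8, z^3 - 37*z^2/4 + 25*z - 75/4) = z^2 - 17*z/4 + 15/4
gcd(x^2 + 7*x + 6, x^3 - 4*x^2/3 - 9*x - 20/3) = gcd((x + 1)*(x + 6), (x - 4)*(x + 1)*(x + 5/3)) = x + 1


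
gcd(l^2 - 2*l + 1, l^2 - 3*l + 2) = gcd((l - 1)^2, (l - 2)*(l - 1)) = l - 1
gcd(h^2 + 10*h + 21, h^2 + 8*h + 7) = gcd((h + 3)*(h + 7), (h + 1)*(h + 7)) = h + 7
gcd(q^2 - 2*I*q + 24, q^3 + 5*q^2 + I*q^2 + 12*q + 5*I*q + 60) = q + 4*I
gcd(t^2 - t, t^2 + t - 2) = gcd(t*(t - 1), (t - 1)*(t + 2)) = t - 1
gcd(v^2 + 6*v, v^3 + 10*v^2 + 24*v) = v^2 + 6*v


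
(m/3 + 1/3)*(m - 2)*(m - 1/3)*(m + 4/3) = m^4/3 - 31*m^2/27 - 14*m/27 + 8/27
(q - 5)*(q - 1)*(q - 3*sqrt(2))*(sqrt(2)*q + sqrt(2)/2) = sqrt(2)*q^4 - 11*sqrt(2)*q^3/2 - 6*q^3 + 2*sqrt(2)*q^2 + 33*q^2 - 12*q + 5*sqrt(2)*q/2 - 15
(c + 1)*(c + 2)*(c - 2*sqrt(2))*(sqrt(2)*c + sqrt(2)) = sqrt(2)*c^4 - 4*c^3 + 4*sqrt(2)*c^3 - 16*c^2 + 5*sqrt(2)*c^2 - 20*c + 2*sqrt(2)*c - 8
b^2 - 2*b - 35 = (b - 7)*(b + 5)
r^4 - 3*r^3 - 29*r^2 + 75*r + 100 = (r - 5)*(r - 4)*(r + 1)*(r + 5)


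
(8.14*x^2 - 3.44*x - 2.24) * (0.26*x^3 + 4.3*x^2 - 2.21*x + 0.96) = 2.1164*x^5 + 34.1076*x^4 - 33.3638*x^3 + 5.7848*x^2 + 1.648*x - 2.1504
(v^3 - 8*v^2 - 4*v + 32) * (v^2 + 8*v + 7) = v^5 - 61*v^3 - 56*v^2 + 228*v + 224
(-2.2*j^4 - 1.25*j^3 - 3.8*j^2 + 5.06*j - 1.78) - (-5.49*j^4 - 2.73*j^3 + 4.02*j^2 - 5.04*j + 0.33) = 3.29*j^4 + 1.48*j^3 - 7.82*j^2 + 10.1*j - 2.11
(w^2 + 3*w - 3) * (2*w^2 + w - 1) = 2*w^4 + 7*w^3 - 4*w^2 - 6*w + 3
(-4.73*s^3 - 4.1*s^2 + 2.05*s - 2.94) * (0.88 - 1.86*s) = 8.7978*s^4 + 3.4636*s^3 - 7.421*s^2 + 7.2724*s - 2.5872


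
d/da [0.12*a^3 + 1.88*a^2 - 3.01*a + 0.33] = 0.36*a^2 + 3.76*a - 3.01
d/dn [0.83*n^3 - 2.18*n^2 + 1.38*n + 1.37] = 2.49*n^2 - 4.36*n + 1.38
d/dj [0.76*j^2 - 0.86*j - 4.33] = 1.52*j - 0.86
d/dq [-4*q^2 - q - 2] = -8*q - 1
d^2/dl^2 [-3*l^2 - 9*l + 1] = -6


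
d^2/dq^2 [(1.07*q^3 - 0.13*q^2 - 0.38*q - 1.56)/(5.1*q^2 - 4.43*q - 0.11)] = (2.8421709430404e-14*q^5 - 2.8421709430404e-14*q^4 + 17.556046*q^3 - 240.762714*q^2 + 210.269082*q - 62.612806)/(132.651*q^6 - 345.6729*q^5 + 291.67767*q^4 - 72.026927*q^3 - 6.291087*q^2 - 0.160809*q - 0.001331)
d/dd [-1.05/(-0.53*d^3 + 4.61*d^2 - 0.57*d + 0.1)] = (-1.6695*d^2 + 9.681*d - 0.5985)/(0.53*d^3 - 4.61*d^2 + 0.57*d - 0.1)^2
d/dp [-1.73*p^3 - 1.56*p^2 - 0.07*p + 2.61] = -5.19*p^2 - 3.12*p - 0.07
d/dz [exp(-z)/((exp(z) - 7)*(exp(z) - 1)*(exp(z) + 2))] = 2*(-2*exp(3*z) + 9*exp(2*z) + 9*exp(z) - 7)*exp(-z)/(exp(6*z) - 12*exp(5*z) + 18*exp(4*z) + 136*exp(3*z) - 87*exp(2*z) - 252*exp(z) + 196)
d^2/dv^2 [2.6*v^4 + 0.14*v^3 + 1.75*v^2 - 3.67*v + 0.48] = 31.2*v^2 + 0.84*v + 3.5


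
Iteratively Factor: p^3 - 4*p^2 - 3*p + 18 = (p - 3)*(p^2 - p - 6) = (p - 3)*(p + 2)*(p - 3)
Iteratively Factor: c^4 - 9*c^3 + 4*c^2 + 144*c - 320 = (c - 5)*(c^3 - 4*c^2 - 16*c + 64) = (c - 5)*(c + 4)*(c^2 - 8*c + 16) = (c - 5)*(c - 4)*(c + 4)*(c - 4)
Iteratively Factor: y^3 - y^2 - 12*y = (y)*(y^2 - y - 12) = y*(y - 4)*(y + 3)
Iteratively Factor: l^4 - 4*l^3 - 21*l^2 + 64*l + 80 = (l - 4)*(l^3 - 21*l - 20) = (l - 4)*(l + 4)*(l^2 - 4*l - 5) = (l - 4)*(l + 1)*(l + 4)*(l - 5)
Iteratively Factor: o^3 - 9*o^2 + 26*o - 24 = (o - 2)*(o^2 - 7*o + 12) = (o - 4)*(o - 2)*(o - 3)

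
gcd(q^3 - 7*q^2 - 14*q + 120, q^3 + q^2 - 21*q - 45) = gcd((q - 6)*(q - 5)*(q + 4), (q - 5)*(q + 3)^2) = q - 5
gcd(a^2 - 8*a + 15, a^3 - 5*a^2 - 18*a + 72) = a - 3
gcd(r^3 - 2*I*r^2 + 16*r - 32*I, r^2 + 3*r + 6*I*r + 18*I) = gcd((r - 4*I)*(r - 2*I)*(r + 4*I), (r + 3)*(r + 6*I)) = 1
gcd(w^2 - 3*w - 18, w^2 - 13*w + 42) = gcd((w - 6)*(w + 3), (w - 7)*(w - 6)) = w - 6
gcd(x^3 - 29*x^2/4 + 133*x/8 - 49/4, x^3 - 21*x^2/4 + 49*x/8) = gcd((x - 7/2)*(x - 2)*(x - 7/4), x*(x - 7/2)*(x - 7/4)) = x^2 - 21*x/4 + 49/8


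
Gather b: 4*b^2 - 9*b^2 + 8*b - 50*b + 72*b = -5*b^2 + 30*b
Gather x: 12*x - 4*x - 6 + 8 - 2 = 8*x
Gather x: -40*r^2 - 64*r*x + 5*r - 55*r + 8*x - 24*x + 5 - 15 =-40*r^2 - 50*r + x*(-64*r - 16) - 10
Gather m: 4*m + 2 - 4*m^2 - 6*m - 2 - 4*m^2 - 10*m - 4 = -8*m^2 - 12*m - 4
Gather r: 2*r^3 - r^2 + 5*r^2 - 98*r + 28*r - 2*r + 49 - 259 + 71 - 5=2*r^3 + 4*r^2 - 72*r - 144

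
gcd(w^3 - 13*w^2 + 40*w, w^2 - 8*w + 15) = w - 5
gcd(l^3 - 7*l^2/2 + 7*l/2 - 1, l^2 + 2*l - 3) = l - 1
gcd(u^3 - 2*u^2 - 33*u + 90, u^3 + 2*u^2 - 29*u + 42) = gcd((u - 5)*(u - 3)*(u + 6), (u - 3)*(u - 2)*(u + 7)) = u - 3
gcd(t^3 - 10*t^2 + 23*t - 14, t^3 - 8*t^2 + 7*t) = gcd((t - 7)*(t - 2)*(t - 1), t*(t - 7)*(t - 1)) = t^2 - 8*t + 7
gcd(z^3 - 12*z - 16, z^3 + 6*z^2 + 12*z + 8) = z^2 + 4*z + 4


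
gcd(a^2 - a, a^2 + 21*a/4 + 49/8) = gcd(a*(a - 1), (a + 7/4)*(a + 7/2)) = 1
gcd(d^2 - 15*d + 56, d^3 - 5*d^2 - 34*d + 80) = d - 8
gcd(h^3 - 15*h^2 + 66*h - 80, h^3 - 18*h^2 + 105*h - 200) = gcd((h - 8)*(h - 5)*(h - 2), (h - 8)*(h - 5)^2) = h^2 - 13*h + 40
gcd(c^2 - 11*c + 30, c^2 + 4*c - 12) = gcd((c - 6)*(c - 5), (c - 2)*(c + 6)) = 1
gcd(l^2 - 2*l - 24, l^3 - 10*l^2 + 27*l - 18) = l - 6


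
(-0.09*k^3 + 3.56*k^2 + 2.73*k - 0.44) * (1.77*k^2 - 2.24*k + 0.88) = -0.1593*k^5 + 6.5028*k^4 - 3.2215*k^3 - 3.7612*k^2 + 3.388*k - 0.3872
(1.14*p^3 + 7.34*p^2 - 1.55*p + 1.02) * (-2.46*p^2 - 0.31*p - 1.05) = -2.8044*p^5 - 18.4098*p^4 + 0.340600000000001*p^3 - 9.7357*p^2 + 1.3113*p - 1.071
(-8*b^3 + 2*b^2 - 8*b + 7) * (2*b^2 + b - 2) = -16*b^5 - 4*b^4 + 2*b^3 + 2*b^2 + 23*b - 14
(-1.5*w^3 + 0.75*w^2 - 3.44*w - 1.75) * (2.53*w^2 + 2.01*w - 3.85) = -3.795*w^5 - 1.1175*w^4 - 1.4207*w^3 - 14.2294*w^2 + 9.7265*w + 6.7375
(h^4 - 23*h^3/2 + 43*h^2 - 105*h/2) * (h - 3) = h^5 - 29*h^4/2 + 155*h^3/2 - 363*h^2/2 + 315*h/2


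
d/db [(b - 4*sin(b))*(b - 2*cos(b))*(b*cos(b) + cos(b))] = (b + 1)*(b - 4*sin(b))*(2*sin(b) + 1)*cos(b) - (b + 1)*(b - 2*cos(b))*(4*cos(b) - 1)*cos(b) - (b - 4*sin(b))*(b - 2*cos(b))*(b*sin(b) - sqrt(2)*cos(b + pi/4))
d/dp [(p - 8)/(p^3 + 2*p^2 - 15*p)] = (p*(p^2 + 2*p - 15) - (p - 8)*(3*p^2 + 4*p - 15))/(p^2*(p^2 + 2*p - 15)^2)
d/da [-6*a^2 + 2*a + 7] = 2 - 12*a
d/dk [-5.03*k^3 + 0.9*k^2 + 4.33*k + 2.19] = -15.09*k^2 + 1.8*k + 4.33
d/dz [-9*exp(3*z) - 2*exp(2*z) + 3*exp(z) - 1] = (-27*exp(2*z) - 4*exp(z) + 3)*exp(z)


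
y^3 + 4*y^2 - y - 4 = (y - 1)*(y + 1)*(y + 4)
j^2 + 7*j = j*(j + 7)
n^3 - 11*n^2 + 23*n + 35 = (n - 7)*(n - 5)*(n + 1)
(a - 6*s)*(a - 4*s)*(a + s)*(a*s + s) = a^4*s - 9*a^3*s^2 + a^3*s + 14*a^2*s^3 - 9*a^2*s^2 + 24*a*s^4 + 14*a*s^3 + 24*s^4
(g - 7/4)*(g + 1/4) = g^2 - 3*g/2 - 7/16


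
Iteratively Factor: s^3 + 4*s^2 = (s)*(s^2 + 4*s) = s*(s + 4)*(s)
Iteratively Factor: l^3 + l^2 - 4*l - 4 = (l - 2)*(l^2 + 3*l + 2) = (l - 2)*(l + 2)*(l + 1)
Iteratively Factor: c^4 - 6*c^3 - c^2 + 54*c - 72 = (c + 3)*(c^3 - 9*c^2 + 26*c - 24) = (c - 4)*(c + 3)*(c^2 - 5*c + 6) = (c - 4)*(c - 2)*(c + 3)*(c - 3)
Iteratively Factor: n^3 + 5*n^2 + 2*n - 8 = (n - 1)*(n^2 + 6*n + 8) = (n - 1)*(n + 2)*(n + 4)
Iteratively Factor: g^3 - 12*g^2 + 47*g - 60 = (g - 3)*(g^2 - 9*g + 20) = (g - 4)*(g - 3)*(g - 5)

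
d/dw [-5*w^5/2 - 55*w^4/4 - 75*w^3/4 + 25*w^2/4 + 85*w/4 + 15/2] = -25*w^4/2 - 55*w^3 - 225*w^2/4 + 25*w/2 + 85/4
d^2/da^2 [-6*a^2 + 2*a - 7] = -12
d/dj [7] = 0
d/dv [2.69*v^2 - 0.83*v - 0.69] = 5.38*v - 0.83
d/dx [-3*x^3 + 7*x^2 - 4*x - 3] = -9*x^2 + 14*x - 4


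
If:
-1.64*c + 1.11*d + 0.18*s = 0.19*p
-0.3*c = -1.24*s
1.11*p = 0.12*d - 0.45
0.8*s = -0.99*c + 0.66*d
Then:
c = -0.22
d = -0.39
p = -0.45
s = -0.05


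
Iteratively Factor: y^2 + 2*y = (y)*(y + 2)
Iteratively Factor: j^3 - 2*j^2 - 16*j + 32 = (j + 4)*(j^2 - 6*j + 8) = (j - 4)*(j + 4)*(j - 2)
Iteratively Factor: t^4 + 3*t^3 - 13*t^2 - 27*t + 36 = (t - 3)*(t^3 + 6*t^2 + 5*t - 12) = (t - 3)*(t - 1)*(t^2 + 7*t + 12) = (t - 3)*(t - 1)*(t + 3)*(t + 4)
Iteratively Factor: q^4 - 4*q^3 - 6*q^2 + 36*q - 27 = (q - 3)*(q^3 - q^2 - 9*q + 9) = (q - 3)^2*(q^2 + 2*q - 3) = (q - 3)^2*(q + 3)*(q - 1)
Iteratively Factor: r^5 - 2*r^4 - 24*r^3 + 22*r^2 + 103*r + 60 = (r + 4)*(r^4 - 6*r^3 + 22*r + 15) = (r + 1)*(r + 4)*(r^3 - 7*r^2 + 7*r + 15) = (r - 5)*(r + 1)*(r + 4)*(r^2 - 2*r - 3) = (r - 5)*(r - 3)*(r + 1)*(r + 4)*(r + 1)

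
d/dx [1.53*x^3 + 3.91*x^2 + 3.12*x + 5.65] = 4.59*x^2 + 7.82*x + 3.12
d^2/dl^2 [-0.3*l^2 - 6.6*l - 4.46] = -0.600000000000000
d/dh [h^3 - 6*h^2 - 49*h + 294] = 3*h^2 - 12*h - 49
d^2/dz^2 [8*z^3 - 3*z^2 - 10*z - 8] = 48*z - 6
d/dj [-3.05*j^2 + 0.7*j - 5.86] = 0.7 - 6.1*j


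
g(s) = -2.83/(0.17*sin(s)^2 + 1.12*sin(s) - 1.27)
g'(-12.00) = 8.09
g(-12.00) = 4.56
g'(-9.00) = -0.87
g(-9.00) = 1.66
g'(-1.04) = 0.27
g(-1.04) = 1.34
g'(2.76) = -4.76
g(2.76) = 3.41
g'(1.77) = -10495.89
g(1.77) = 321.38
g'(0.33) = 4.17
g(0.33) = 3.18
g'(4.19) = -0.26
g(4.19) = 1.34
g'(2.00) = -136.54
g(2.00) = 25.49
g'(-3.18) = -2.13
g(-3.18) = 2.31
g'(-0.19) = 1.35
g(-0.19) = 1.92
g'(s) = -2.83*(-0.34*sin(s)*cos(s) - 1.12*cos(s))/(0.17*sin(s)^2 + 1.12*sin(s) - 1.27)^2 = (0.9622*sin(s) + 3.1696)*cos(s)/(0.17*sin(s)^2 + 1.12*sin(s) - 1.27)^2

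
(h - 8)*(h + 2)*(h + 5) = h^3 - h^2 - 46*h - 80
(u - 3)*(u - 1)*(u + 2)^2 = u^4 - 9*u^2 - 4*u + 12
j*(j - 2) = j^2 - 2*j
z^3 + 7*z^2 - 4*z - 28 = (z - 2)*(z + 2)*(z + 7)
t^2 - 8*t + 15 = (t - 5)*(t - 3)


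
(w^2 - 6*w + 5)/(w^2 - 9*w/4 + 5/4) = 4*(w - 5)/(4*w - 5)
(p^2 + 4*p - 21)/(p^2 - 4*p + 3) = (p + 7)/(p - 1)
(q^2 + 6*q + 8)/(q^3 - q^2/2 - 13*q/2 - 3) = 2*(q + 4)/(2*q^2 - 5*q - 3)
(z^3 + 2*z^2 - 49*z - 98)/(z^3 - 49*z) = (z + 2)/z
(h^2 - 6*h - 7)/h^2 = 1 - 6/h - 7/h^2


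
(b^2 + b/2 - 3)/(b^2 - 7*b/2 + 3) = (b + 2)/(b - 2)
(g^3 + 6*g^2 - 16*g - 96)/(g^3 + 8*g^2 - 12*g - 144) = (g + 4)/(g + 6)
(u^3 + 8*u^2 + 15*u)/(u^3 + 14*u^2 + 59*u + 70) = u*(u + 3)/(u^2 + 9*u + 14)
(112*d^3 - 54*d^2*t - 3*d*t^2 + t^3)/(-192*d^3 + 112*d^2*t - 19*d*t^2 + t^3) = (-14*d^2 + 5*d*t + t^2)/(24*d^2 - 11*d*t + t^2)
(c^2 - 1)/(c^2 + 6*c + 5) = (c - 1)/(c + 5)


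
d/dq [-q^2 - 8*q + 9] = -2*q - 8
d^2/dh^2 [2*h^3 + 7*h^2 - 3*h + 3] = 12*h + 14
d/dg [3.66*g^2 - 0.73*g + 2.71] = 7.32*g - 0.73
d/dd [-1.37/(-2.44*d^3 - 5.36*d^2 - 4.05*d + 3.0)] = (-10.0284*d^2 - 14.6864*d - 5.5485)/(2.44*d^3 + 5.36*d^2 + 4.05*d - 3.0)^2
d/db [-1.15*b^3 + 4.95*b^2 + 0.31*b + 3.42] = -3.45*b^2 + 9.9*b + 0.31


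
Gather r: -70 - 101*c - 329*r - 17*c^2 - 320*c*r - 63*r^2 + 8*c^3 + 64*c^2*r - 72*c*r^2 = 8*c^3 - 17*c^2 - 101*c + r^2*(-72*c - 63) + r*(64*c^2 - 320*c - 329) - 70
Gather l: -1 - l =-l - 1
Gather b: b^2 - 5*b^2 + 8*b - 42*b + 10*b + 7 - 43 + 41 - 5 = -4*b^2 - 24*b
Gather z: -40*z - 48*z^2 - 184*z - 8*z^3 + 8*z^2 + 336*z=-8*z^3 - 40*z^2 + 112*z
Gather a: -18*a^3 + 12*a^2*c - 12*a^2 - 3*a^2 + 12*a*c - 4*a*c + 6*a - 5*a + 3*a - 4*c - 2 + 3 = -18*a^3 + a^2*(12*c - 15) + a*(8*c + 4) - 4*c + 1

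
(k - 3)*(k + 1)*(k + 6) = k^3 + 4*k^2 - 15*k - 18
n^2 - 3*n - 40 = (n - 8)*(n + 5)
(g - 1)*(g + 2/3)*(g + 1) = g^3 + 2*g^2/3 - g - 2/3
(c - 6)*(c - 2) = c^2 - 8*c + 12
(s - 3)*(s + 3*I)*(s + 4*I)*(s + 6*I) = s^4 - 3*s^3 + 13*I*s^3 - 54*s^2 - 39*I*s^2 + 162*s - 72*I*s + 216*I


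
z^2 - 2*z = z*(z - 2)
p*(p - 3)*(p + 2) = p^3 - p^2 - 6*p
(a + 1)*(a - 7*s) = a^2 - 7*a*s + a - 7*s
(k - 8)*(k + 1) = k^2 - 7*k - 8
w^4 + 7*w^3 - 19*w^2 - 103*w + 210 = (w - 3)*(w - 2)*(w + 5)*(w + 7)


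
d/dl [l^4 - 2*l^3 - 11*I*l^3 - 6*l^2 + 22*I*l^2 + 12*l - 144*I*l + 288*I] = 4*l^3 + l^2*(-6 - 33*I) + l*(-12 + 44*I) + 12 - 144*I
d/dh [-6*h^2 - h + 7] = -12*h - 1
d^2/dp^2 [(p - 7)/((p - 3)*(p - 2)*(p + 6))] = 2*(3*p^5 - 39*p^4 - 31*p^3 + 267*p^2 + 1152*p - 2916)/(p^9 + 3*p^8 - 69*p^7 - 35*p^6 + 1872*p^5 - 3348*p^4 - 15120*p^3 + 66096*p^2 - 93312*p + 46656)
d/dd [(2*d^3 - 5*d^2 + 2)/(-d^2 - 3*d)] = (-2*d^4 - 12*d^3 + 15*d^2 + 4*d + 6)/(d^2*(d^2 + 6*d + 9))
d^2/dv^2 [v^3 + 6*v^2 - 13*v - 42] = 6*v + 12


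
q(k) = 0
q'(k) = 0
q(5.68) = 0.00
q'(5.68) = 0.00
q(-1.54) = 0.00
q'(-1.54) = 0.00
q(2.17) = 0.00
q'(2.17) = 0.00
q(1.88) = 0.00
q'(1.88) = 0.00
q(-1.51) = 0.00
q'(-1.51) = 0.00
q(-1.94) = 0.00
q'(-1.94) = 0.00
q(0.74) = 0.00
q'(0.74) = 0.00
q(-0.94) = 0.00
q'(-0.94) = 0.00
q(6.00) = 0.00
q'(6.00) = 0.00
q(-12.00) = 0.00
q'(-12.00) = 0.00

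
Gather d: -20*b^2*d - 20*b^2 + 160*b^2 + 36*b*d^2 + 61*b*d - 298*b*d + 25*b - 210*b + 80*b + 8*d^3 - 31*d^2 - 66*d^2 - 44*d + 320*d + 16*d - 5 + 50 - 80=140*b^2 - 105*b + 8*d^3 + d^2*(36*b - 97) + d*(-20*b^2 - 237*b + 292) - 35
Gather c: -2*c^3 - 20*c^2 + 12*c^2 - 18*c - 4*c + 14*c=-2*c^3 - 8*c^2 - 8*c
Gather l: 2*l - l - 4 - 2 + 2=l - 4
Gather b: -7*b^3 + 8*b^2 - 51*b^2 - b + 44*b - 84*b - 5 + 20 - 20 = -7*b^3 - 43*b^2 - 41*b - 5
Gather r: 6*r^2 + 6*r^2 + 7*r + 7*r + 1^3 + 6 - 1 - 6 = 12*r^2 + 14*r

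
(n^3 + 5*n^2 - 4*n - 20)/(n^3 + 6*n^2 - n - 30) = (n + 2)/(n + 3)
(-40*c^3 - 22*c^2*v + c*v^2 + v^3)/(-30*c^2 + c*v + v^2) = (8*c^2 + 6*c*v + v^2)/(6*c + v)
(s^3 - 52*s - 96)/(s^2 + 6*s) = s - 6 - 16/s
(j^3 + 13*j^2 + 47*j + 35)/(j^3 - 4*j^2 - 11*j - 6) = (j^2 + 12*j + 35)/(j^2 - 5*j - 6)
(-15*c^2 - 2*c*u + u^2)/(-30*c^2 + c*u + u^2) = (3*c + u)/(6*c + u)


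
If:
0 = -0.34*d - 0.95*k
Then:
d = -2.79411764705882*k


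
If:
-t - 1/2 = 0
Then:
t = -1/2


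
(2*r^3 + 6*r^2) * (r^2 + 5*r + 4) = 2*r^5 + 16*r^4 + 38*r^3 + 24*r^2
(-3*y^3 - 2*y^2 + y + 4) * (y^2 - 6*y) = -3*y^5 + 16*y^4 + 13*y^3 - 2*y^2 - 24*y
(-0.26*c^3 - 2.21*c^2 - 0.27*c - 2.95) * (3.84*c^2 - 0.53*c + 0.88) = -0.9984*c^5 - 8.3486*c^4 - 0.0943000000000001*c^3 - 13.1297*c^2 + 1.3259*c - 2.596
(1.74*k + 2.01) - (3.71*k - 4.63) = 6.64 - 1.97*k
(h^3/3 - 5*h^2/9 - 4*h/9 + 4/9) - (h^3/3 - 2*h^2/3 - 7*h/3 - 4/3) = h^2/9 + 17*h/9 + 16/9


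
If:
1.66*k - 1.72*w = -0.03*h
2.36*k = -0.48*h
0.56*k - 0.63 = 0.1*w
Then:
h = -6.56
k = 1.33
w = 1.17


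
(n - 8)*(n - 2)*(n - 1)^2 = n^4 - 12*n^3 + 37*n^2 - 42*n + 16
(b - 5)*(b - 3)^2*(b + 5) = b^4 - 6*b^3 - 16*b^2 + 150*b - 225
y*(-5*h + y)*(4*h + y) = -20*h^2*y - h*y^2 + y^3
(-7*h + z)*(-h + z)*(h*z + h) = 7*h^3*z + 7*h^3 - 8*h^2*z^2 - 8*h^2*z + h*z^3 + h*z^2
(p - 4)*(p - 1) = p^2 - 5*p + 4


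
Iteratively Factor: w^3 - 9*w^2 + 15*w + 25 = (w - 5)*(w^2 - 4*w - 5) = (w - 5)*(w + 1)*(w - 5)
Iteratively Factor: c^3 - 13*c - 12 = (c + 3)*(c^2 - 3*c - 4) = (c - 4)*(c + 3)*(c + 1)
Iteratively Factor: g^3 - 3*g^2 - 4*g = (g + 1)*(g^2 - 4*g) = g*(g + 1)*(g - 4)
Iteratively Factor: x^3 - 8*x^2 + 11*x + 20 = (x + 1)*(x^2 - 9*x + 20) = (x - 5)*(x + 1)*(x - 4)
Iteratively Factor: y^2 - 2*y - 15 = (y - 5)*(y + 3)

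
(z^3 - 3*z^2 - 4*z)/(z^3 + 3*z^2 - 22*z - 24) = z/(z + 6)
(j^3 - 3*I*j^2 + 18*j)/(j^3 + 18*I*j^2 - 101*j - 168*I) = j*(j - 6*I)/(j^2 + 15*I*j - 56)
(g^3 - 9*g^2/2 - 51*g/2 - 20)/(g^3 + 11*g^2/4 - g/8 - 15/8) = 4*(g - 8)/(4*g - 3)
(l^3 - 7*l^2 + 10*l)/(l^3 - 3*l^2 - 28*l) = (-l^2 + 7*l - 10)/(-l^2 + 3*l + 28)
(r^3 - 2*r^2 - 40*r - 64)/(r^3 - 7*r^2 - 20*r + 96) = (r + 2)/(r - 3)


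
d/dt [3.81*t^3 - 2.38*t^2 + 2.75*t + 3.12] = 11.43*t^2 - 4.76*t + 2.75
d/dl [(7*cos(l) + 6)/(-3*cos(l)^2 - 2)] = (-21*cos(l)^2 - 36*cos(l) + 14)*sin(l)/(3*sin(l)^2 - 5)^2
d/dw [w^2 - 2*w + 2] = 2*w - 2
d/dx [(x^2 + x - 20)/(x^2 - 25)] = -1/(x^2 - 10*x + 25)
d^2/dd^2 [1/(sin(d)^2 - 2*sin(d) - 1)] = 2*(2*sin(d)^4 - 3*sin(d)^3 + sin(d)^2 + 5*sin(d) - 5)/(2*sin(d) + cos(d)^2)^3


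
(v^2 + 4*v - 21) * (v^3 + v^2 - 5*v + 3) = v^5 + 5*v^4 - 22*v^3 - 38*v^2 + 117*v - 63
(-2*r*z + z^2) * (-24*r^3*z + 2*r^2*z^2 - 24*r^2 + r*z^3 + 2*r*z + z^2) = 48*r^4*z^2 - 28*r^3*z^3 + 48*r^3*z - 28*r^2*z^2 + r*z^5 + z^4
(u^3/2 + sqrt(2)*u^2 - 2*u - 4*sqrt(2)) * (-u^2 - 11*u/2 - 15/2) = -u^5/2 - 11*u^4/4 - sqrt(2)*u^4 - 11*sqrt(2)*u^3/2 - 7*u^3/4 - 7*sqrt(2)*u^2/2 + 11*u^2 + 15*u + 22*sqrt(2)*u + 30*sqrt(2)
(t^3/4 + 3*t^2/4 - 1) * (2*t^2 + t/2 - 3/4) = t^5/2 + 13*t^4/8 + 3*t^3/16 - 41*t^2/16 - t/2 + 3/4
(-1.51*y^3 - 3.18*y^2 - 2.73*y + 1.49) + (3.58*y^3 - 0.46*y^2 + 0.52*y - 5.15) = 2.07*y^3 - 3.64*y^2 - 2.21*y - 3.66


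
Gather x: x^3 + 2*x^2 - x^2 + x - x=x^3 + x^2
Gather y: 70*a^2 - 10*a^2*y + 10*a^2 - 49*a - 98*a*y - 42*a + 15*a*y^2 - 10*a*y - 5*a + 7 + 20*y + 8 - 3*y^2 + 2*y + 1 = 80*a^2 - 96*a + y^2*(15*a - 3) + y*(-10*a^2 - 108*a + 22) + 16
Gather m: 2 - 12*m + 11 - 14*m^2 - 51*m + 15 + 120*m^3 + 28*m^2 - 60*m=120*m^3 + 14*m^2 - 123*m + 28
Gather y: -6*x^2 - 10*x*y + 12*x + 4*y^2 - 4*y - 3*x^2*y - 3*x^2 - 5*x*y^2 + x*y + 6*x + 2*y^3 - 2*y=-9*x^2 + 18*x + 2*y^3 + y^2*(4 - 5*x) + y*(-3*x^2 - 9*x - 6)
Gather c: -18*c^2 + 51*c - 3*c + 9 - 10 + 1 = -18*c^2 + 48*c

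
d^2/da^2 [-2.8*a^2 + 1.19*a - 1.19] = -5.60000000000000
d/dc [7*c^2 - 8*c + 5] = 14*c - 8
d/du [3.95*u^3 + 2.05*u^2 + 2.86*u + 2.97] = 11.85*u^2 + 4.1*u + 2.86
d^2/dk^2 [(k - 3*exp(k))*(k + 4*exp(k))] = k*exp(k) - 48*exp(2*k) + 2*exp(k) + 2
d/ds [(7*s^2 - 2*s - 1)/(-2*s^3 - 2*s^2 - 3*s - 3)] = (14*s^4 - 8*s^3 - 31*s^2 - 46*s + 3)/(4*s^6 + 8*s^5 + 16*s^4 + 24*s^3 + 21*s^2 + 18*s + 9)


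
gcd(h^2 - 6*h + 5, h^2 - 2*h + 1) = h - 1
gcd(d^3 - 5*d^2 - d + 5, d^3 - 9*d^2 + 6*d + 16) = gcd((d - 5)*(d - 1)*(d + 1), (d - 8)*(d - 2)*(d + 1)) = d + 1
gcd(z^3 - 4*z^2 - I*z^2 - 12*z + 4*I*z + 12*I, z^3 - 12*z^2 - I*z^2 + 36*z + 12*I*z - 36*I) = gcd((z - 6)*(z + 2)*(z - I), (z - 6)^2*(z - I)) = z^2 + z*(-6 - I) + 6*I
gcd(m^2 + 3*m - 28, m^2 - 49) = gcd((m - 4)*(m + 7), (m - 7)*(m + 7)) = m + 7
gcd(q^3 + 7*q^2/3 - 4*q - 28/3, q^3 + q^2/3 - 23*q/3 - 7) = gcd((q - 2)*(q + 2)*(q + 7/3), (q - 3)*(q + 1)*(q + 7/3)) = q + 7/3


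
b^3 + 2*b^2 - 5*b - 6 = (b - 2)*(b + 1)*(b + 3)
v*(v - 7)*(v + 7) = v^3 - 49*v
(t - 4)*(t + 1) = t^2 - 3*t - 4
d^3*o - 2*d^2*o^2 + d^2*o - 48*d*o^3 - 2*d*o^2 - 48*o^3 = (d - 8*o)*(d + 6*o)*(d*o + o)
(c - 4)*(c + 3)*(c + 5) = c^3 + 4*c^2 - 17*c - 60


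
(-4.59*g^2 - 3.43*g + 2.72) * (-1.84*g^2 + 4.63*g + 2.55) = 8.4456*g^4 - 14.9405*g^3 - 32.5902*g^2 + 3.8471*g + 6.936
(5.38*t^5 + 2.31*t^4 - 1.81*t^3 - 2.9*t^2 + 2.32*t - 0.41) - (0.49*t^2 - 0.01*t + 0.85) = 5.38*t^5 + 2.31*t^4 - 1.81*t^3 - 3.39*t^2 + 2.33*t - 1.26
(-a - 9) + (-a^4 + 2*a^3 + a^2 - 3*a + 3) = -a^4 + 2*a^3 + a^2 - 4*a - 6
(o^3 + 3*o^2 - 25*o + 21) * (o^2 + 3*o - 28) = o^5 + 6*o^4 - 44*o^3 - 138*o^2 + 763*o - 588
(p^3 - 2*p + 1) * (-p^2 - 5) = -p^5 - 3*p^3 - p^2 + 10*p - 5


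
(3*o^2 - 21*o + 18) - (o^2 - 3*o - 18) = 2*o^2 - 18*o + 36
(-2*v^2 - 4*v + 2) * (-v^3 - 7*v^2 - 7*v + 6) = 2*v^5 + 18*v^4 + 40*v^3 + 2*v^2 - 38*v + 12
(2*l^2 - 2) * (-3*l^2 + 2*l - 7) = -6*l^4 + 4*l^3 - 8*l^2 - 4*l + 14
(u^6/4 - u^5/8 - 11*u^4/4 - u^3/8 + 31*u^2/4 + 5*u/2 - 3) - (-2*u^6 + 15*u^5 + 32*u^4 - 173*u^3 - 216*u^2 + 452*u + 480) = 9*u^6/4 - 121*u^5/8 - 139*u^4/4 + 1383*u^3/8 + 895*u^2/4 - 899*u/2 - 483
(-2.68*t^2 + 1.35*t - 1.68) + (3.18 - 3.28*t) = -2.68*t^2 - 1.93*t + 1.5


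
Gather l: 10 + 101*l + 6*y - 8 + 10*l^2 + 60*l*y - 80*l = 10*l^2 + l*(60*y + 21) + 6*y + 2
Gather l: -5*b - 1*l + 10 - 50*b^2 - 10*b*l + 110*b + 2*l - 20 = -50*b^2 + 105*b + l*(1 - 10*b) - 10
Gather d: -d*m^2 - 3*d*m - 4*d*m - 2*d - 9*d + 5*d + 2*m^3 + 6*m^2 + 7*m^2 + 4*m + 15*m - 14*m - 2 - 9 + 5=d*(-m^2 - 7*m - 6) + 2*m^3 + 13*m^2 + 5*m - 6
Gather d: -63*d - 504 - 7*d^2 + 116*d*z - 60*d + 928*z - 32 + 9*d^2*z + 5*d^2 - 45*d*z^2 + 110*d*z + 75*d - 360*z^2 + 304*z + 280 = d^2*(9*z - 2) + d*(-45*z^2 + 226*z - 48) - 360*z^2 + 1232*z - 256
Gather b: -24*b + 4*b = -20*b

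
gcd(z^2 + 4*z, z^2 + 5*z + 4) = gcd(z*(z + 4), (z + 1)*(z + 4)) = z + 4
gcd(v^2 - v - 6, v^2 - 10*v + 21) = v - 3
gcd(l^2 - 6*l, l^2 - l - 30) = l - 6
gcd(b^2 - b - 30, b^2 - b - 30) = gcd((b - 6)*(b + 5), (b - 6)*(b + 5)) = b^2 - b - 30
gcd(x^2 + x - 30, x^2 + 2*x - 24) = x + 6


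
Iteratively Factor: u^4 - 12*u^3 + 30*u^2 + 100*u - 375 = (u + 3)*(u^3 - 15*u^2 + 75*u - 125) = (u - 5)*(u + 3)*(u^2 - 10*u + 25) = (u - 5)^2*(u + 3)*(u - 5)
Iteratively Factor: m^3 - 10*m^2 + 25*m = (m - 5)*(m^2 - 5*m) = m*(m - 5)*(m - 5)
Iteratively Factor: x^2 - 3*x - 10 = (x + 2)*(x - 5)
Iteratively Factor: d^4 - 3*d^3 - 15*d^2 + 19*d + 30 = (d - 2)*(d^3 - d^2 - 17*d - 15) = (d - 2)*(d + 3)*(d^2 - 4*d - 5) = (d - 2)*(d + 1)*(d + 3)*(d - 5)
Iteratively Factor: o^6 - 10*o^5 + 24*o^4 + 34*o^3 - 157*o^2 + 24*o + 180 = (o - 2)*(o^5 - 8*o^4 + 8*o^3 + 50*o^2 - 57*o - 90) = (o - 2)*(o + 1)*(o^4 - 9*o^3 + 17*o^2 + 33*o - 90) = (o - 2)*(o + 1)*(o + 2)*(o^3 - 11*o^2 + 39*o - 45) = (o - 5)*(o - 2)*(o + 1)*(o + 2)*(o^2 - 6*o + 9) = (o - 5)*(o - 3)*(o - 2)*(o + 1)*(o + 2)*(o - 3)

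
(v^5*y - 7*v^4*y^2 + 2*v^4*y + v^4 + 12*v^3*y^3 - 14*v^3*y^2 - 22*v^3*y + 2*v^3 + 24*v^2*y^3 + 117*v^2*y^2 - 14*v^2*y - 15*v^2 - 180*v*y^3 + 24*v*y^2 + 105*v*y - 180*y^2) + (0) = v^5*y - 7*v^4*y^2 + 2*v^4*y + v^4 + 12*v^3*y^3 - 14*v^3*y^2 - 22*v^3*y + 2*v^3 + 24*v^2*y^3 + 117*v^2*y^2 - 14*v^2*y - 15*v^2 - 180*v*y^3 + 24*v*y^2 + 105*v*y - 180*y^2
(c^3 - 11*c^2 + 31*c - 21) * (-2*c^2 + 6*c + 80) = -2*c^5 + 28*c^4 - 48*c^3 - 652*c^2 + 2354*c - 1680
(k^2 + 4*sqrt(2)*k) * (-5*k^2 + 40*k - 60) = -5*k^4 - 20*sqrt(2)*k^3 + 40*k^3 - 60*k^2 + 160*sqrt(2)*k^2 - 240*sqrt(2)*k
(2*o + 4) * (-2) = -4*o - 8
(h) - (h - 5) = 5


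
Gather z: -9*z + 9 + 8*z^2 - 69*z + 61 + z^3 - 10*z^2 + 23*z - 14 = z^3 - 2*z^2 - 55*z + 56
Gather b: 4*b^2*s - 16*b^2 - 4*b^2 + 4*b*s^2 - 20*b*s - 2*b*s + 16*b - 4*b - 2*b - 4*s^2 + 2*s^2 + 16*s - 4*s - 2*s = b^2*(4*s - 20) + b*(4*s^2 - 22*s + 10) - 2*s^2 + 10*s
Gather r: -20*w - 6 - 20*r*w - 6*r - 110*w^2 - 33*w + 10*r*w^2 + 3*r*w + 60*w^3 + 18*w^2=r*(10*w^2 - 17*w - 6) + 60*w^3 - 92*w^2 - 53*w - 6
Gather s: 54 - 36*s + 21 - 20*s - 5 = 70 - 56*s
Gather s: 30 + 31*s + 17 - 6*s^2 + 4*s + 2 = -6*s^2 + 35*s + 49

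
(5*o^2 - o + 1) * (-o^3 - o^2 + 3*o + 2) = -5*o^5 - 4*o^4 + 15*o^3 + 6*o^2 + o + 2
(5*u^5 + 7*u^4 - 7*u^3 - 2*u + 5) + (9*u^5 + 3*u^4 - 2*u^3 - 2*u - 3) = 14*u^5 + 10*u^4 - 9*u^3 - 4*u + 2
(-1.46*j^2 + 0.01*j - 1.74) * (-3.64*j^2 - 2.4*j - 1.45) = 5.3144*j^4 + 3.4676*j^3 + 8.4266*j^2 + 4.1615*j + 2.523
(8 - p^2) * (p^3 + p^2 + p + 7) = -p^5 - p^4 + 7*p^3 + p^2 + 8*p + 56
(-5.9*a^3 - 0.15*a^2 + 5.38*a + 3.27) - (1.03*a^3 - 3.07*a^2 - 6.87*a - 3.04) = -6.93*a^3 + 2.92*a^2 + 12.25*a + 6.31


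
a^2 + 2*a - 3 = (a - 1)*(a + 3)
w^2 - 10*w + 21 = (w - 7)*(w - 3)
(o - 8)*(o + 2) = o^2 - 6*o - 16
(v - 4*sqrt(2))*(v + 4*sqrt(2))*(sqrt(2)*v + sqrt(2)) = sqrt(2)*v^3 + sqrt(2)*v^2 - 32*sqrt(2)*v - 32*sqrt(2)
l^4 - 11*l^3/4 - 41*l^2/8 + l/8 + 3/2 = (l - 4)*(l - 1/2)*(l + 3/4)*(l + 1)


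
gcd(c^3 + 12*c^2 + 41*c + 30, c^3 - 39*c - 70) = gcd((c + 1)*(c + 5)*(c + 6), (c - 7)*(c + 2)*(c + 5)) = c + 5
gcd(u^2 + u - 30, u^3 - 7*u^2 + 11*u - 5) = u - 5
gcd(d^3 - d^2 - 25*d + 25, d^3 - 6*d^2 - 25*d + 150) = d^2 - 25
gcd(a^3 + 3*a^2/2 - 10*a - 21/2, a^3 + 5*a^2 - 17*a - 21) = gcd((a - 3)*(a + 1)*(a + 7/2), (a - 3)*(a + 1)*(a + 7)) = a^2 - 2*a - 3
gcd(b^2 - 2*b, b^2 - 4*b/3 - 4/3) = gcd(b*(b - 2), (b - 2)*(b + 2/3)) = b - 2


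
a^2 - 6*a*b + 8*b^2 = (a - 4*b)*(a - 2*b)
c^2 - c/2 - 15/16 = (c - 5/4)*(c + 3/4)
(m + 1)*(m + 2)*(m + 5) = m^3 + 8*m^2 + 17*m + 10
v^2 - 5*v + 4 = (v - 4)*(v - 1)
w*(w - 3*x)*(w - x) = w^3 - 4*w^2*x + 3*w*x^2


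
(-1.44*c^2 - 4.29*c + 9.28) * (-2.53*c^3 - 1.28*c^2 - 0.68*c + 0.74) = 3.6432*c^5 + 12.6969*c^4 - 17.008*c^3 - 10.0268*c^2 - 9.485*c + 6.8672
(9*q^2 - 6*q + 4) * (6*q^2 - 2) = 54*q^4 - 36*q^3 + 6*q^2 + 12*q - 8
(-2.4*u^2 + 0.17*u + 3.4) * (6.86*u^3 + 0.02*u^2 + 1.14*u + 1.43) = -16.464*u^5 + 1.1182*u^4 + 20.5914*u^3 - 3.1702*u^2 + 4.1191*u + 4.862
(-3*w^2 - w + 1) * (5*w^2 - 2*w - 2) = -15*w^4 + w^3 + 13*w^2 - 2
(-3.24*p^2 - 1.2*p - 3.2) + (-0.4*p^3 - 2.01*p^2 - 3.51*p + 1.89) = -0.4*p^3 - 5.25*p^2 - 4.71*p - 1.31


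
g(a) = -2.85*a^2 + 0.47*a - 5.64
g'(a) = 0.47 - 5.7*a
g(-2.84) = -29.96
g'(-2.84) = 16.66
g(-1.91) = -16.93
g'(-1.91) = 11.36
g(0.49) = -6.09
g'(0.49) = -2.32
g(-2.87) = -30.46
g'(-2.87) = 16.83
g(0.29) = -5.74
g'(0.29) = -1.18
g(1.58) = -12.01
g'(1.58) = -8.54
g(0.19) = -5.65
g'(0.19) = -0.61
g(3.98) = -48.91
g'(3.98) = -22.22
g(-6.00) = -111.06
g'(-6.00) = 34.67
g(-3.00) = -32.70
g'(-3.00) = 17.57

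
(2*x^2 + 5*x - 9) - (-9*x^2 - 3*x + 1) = 11*x^2 + 8*x - 10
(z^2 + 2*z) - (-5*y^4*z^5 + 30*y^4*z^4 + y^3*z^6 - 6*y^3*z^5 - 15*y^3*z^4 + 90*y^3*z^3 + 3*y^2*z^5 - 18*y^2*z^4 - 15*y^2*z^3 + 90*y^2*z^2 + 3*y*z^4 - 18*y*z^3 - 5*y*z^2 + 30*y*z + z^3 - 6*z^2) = 5*y^4*z^5 - 30*y^4*z^4 - y^3*z^6 + 6*y^3*z^5 + 15*y^3*z^4 - 90*y^3*z^3 - 3*y^2*z^5 + 18*y^2*z^4 + 15*y^2*z^3 - 90*y^2*z^2 - 3*y*z^4 + 18*y*z^3 + 5*y*z^2 - 30*y*z - z^3 + 7*z^2 + 2*z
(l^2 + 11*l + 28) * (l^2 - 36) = l^4 + 11*l^3 - 8*l^2 - 396*l - 1008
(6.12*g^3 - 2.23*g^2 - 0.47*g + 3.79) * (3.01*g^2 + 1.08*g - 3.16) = 18.4212*g^5 - 0.102699999999999*g^4 - 23.1623*g^3 + 17.9471*g^2 + 5.5784*g - 11.9764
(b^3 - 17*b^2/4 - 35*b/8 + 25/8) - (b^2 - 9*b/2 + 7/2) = b^3 - 21*b^2/4 + b/8 - 3/8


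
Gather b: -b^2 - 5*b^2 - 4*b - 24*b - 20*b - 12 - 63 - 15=-6*b^2 - 48*b - 90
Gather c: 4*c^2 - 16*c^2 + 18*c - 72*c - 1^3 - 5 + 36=-12*c^2 - 54*c + 30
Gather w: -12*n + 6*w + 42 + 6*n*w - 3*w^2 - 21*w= -12*n - 3*w^2 + w*(6*n - 15) + 42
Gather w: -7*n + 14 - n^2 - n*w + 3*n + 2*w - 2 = -n^2 - 4*n + w*(2 - n) + 12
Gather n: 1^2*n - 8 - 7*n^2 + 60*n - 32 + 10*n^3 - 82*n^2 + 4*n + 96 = 10*n^3 - 89*n^2 + 65*n + 56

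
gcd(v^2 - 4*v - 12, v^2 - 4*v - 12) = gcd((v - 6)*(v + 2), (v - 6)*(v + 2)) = v^2 - 4*v - 12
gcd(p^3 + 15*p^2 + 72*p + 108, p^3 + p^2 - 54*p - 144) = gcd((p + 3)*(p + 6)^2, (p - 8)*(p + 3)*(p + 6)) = p^2 + 9*p + 18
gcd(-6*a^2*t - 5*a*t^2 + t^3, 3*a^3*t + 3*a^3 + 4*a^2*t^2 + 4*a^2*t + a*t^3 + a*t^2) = a + t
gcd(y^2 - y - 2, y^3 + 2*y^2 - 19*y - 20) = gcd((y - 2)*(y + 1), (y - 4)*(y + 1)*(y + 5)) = y + 1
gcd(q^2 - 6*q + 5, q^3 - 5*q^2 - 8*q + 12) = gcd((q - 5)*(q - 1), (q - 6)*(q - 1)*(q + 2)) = q - 1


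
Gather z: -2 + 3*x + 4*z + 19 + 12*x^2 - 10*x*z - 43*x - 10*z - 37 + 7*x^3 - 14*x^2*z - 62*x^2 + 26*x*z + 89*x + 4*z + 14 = 7*x^3 - 50*x^2 + 49*x + z*(-14*x^2 + 16*x - 2) - 6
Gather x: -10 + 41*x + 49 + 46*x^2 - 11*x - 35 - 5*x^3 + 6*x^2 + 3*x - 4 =-5*x^3 + 52*x^2 + 33*x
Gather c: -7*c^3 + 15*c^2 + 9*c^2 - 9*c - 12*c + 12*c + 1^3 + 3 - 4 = -7*c^3 + 24*c^2 - 9*c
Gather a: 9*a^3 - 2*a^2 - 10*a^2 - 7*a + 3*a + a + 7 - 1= 9*a^3 - 12*a^2 - 3*a + 6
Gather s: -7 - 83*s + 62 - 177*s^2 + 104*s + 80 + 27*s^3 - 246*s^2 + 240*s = 27*s^3 - 423*s^2 + 261*s + 135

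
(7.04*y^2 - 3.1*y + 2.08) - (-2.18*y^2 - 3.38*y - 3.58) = 9.22*y^2 + 0.28*y + 5.66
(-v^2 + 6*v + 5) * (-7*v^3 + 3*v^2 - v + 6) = 7*v^5 - 45*v^4 - 16*v^3 + 3*v^2 + 31*v + 30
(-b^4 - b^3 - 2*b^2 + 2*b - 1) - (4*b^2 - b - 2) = -b^4 - b^3 - 6*b^2 + 3*b + 1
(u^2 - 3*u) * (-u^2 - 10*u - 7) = -u^4 - 7*u^3 + 23*u^2 + 21*u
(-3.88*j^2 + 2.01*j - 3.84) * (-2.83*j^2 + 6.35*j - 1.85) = 10.9804*j^4 - 30.3263*j^3 + 30.8087*j^2 - 28.1025*j + 7.104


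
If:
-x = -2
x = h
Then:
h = 2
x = 2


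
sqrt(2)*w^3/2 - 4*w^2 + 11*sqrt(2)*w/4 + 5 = (w - 5*sqrt(2)/2)*(w - 2*sqrt(2))*(sqrt(2)*w/2 + 1/2)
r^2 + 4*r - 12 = (r - 2)*(r + 6)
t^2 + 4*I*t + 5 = (t - I)*(t + 5*I)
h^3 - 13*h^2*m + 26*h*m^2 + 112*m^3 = (h - 8*m)*(h - 7*m)*(h + 2*m)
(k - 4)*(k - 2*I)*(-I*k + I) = -I*k^3 - 2*k^2 + 5*I*k^2 + 10*k - 4*I*k - 8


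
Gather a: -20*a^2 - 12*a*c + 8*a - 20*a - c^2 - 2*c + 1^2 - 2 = -20*a^2 + a*(-12*c - 12) - c^2 - 2*c - 1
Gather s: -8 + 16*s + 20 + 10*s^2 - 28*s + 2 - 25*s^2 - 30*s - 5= -15*s^2 - 42*s + 9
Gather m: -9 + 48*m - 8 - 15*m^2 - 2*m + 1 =-15*m^2 + 46*m - 16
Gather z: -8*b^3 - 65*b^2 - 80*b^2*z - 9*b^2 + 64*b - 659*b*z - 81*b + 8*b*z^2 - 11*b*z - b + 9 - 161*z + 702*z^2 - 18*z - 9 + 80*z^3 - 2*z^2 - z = -8*b^3 - 74*b^2 - 18*b + 80*z^3 + z^2*(8*b + 700) + z*(-80*b^2 - 670*b - 180)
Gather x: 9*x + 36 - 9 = 9*x + 27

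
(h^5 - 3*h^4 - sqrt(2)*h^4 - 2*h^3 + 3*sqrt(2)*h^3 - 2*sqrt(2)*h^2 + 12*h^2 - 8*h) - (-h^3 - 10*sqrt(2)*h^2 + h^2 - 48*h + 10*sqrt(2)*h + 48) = h^5 - 3*h^4 - sqrt(2)*h^4 - h^3 + 3*sqrt(2)*h^3 + 11*h^2 + 8*sqrt(2)*h^2 - 10*sqrt(2)*h + 40*h - 48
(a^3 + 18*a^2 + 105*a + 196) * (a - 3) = a^4 + 15*a^3 + 51*a^2 - 119*a - 588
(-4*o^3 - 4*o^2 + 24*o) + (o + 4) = -4*o^3 - 4*o^2 + 25*o + 4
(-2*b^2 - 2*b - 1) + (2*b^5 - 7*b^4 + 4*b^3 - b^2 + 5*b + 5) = 2*b^5 - 7*b^4 + 4*b^3 - 3*b^2 + 3*b + 4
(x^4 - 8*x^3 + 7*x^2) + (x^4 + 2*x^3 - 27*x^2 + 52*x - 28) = 2*x^4 - 6*x^3 - 20*x^2 + 52*x - 28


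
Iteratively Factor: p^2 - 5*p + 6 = (p - 2)*(p - 3)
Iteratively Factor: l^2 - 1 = (l + 1)*(l - 1)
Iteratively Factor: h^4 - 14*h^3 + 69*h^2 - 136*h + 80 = (h - 5)*(h^3 - 9*h^2 + 24*h - 16) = (h - 5)*(h - 1)*(h^2 - 8*h + 16) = (h - 5)*(h - 4)*(h - 1)*(h - 4)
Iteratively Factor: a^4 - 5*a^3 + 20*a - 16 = (a - 2)*(a^3 - 3*a^2 - 6*a + 8) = (a - 2)*(a + 2)*(a^2 - 5*a + 4) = (a - 4)*(a - 2)*(a + 2)*(a - 1)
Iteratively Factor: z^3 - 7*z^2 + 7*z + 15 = (z - 3)*(z^2 - 4*z - 5) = (z - 3)*(z + 1)*(z - 5)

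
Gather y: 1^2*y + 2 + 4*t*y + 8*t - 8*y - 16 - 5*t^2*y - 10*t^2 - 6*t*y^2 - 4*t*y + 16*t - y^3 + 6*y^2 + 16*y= -10*t^2 + 24*t - y^3 + y^2*(6 - 6*t) + y*(9 - 5*t^2) - 14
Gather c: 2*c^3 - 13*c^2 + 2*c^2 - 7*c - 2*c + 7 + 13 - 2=2*c^3 - 11*c^2 - 9*c + 18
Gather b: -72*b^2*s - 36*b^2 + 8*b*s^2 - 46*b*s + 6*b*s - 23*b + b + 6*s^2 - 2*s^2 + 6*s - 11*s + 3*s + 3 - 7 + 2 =b^2*(-72*s - 36) + b*(8*s^2 - 40*s - 22) + 4*s^2 - 2*s - 2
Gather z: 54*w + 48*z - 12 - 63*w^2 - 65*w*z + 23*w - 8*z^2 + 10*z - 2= -63*w^2 + 77*w - 8*z^2 + z*(58 - 65*w) - 14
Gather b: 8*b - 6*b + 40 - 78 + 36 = 2*b - 2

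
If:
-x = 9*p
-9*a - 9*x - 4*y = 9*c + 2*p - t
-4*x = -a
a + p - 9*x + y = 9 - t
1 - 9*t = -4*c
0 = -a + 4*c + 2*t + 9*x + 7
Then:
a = -40284/23083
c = -23800/23083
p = 1119/23083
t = -8013/23083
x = -10071/23083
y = 164286/23083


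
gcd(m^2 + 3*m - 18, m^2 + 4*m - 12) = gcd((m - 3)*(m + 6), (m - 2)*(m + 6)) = m + 6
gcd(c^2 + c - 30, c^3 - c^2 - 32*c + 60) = c^2 + c - 30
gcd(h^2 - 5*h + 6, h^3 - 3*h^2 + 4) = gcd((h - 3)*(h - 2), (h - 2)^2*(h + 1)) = h - 2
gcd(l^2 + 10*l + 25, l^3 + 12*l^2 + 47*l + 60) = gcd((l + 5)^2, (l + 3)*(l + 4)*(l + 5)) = l + 5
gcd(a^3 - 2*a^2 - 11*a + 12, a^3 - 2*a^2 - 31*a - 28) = 1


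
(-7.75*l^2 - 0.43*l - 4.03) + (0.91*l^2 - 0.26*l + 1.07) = -6.84*l^2 - 0.69*l - 2.96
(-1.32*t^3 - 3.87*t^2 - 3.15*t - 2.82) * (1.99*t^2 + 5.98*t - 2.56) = -2.6268*t^5 - 15.5949*t^4 - 26.0319*t^3 - 14.5416*t^2 - 8.7996*t + 7.2192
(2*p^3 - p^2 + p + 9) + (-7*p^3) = -5*p^3 - p^2 + p + 9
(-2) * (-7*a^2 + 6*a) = 14*a^2 - 12*a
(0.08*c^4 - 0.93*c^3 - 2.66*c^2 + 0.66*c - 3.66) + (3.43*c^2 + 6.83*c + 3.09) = 0.08*c^4 - 0.93*c^3 + 0.77*c^2 + 7.49*c - 0.57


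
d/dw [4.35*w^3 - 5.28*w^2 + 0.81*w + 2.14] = 13.05*w^2 - 10.56*w + 0.81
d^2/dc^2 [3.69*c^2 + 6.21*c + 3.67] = 7.38000000000000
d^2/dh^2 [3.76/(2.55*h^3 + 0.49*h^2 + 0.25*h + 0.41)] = (-(57.528*h + 3.6848)*(2.55*h^3 + 0.49*h^2 + 0.25*h + 0.41) + 3.76*(7.65*h^2 + 0.98*h + 0.25)*(15.3*h^2 + 1.96*h + 0.5))/(2.55*h^3 + 0.49*h^2 + 0.25*h + 0.41)^3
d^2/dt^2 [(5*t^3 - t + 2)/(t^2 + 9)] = 4*(-23*t^3 + 3*t^2 + 621*t - 9)/(t^6 + 27*t^4 + 243*t^2 + 729)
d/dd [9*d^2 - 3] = 18*d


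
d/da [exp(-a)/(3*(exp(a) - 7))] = (7 - 2*exp(a))*exp(-a)/(3*(exp(2*a) - 14*exp(a) + 49))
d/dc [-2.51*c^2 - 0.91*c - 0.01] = -5.02*c - 0.91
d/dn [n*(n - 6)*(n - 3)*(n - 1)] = 4*n^3 - 30*n^2 + 54*n - 18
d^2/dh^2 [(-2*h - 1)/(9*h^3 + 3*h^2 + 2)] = 6*(-3*h^2*(2*h + 1)*(9*h + 2)^2 + (18*h^2 + 4*h + (2*h + 1)*(9*h + 1))*(9*h^3 + 3*h^2 + 2))/(9*h^3 + 3*h^2 + 2)^3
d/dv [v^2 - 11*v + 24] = 2*v - 11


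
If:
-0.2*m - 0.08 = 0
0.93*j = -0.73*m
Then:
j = 0.31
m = -0.40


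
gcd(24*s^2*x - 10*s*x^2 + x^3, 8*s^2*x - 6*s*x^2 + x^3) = -4*s*x + x^2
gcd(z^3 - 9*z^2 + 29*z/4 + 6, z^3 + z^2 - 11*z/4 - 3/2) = z^2 - z - 3/4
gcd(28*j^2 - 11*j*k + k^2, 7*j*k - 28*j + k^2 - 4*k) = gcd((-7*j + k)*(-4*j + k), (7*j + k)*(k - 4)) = 1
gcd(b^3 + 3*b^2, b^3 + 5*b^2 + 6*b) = b^2 + 3*b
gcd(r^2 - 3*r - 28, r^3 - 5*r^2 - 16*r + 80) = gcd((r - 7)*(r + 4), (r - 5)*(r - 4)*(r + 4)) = r + 4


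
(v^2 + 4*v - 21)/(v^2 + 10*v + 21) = (v - 3)/(v + 3)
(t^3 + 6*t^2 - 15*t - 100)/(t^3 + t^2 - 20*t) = (t + 5)/t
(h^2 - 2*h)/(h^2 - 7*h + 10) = h/(h - 5)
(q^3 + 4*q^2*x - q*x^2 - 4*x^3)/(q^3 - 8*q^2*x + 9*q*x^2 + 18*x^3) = (q^2 + 3*q*x - 4*x^2)/(q^2 - 9*q*x + 18*x^2)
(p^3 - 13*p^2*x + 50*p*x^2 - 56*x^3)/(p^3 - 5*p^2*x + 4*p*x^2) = (-p^2 + 9*p*x - 14*x^2)/(p*(-p + x))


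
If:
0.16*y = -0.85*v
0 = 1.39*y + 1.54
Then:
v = 0.21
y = -1.11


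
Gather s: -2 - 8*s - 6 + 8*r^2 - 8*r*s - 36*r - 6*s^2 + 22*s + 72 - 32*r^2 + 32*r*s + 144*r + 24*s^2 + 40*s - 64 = -24*r^2 + 108*r + 18*s^2 + s*(24*r + 54)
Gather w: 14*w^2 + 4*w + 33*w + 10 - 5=14*w^2 + 37*w + 5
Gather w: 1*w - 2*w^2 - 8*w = -2*w^2 - 7*w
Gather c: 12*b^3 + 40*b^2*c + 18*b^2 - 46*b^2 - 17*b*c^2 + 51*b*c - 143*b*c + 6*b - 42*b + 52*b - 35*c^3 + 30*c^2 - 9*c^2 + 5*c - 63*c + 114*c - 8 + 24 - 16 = 12*b^3 - 28*b^2 + 16*b - 35*c^3 + c^2*(21 - 17*b) + c*(40*b^2 - 92*b + 56)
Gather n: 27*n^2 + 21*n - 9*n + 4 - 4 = 27*n^2 + 12*n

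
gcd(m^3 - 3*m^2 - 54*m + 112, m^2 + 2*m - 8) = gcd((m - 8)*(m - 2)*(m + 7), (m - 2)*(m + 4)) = m - 2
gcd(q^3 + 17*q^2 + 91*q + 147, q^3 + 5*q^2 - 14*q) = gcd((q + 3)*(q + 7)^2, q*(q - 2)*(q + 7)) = q + 7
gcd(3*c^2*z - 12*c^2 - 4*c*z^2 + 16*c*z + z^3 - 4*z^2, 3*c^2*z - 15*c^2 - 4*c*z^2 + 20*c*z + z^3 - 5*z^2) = 3*c^2 - 4*c*z + z^2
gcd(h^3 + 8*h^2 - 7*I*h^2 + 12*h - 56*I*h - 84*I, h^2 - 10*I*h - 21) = h - 7*I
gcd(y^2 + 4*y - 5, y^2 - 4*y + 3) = y - 1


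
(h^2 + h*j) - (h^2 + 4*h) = h*j - 4*h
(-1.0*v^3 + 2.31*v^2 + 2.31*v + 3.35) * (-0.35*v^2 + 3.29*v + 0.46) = 0.35*v^5 - 4.0985*v^4 + 6.3314*v^3 + 7.49*v^2 + 12.0841*v + 1.541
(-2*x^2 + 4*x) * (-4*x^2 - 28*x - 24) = 8*x^4 + 40*x^3 - 64*x^2 - 96*x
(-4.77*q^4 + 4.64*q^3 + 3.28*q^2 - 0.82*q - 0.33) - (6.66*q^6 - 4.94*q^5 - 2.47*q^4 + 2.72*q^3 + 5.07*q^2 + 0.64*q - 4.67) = -6.66*q^6 + 4.94*q^5 - 2.3*q^4 + 1.92*q^3 - 1.79*q^2 - 1.46*q + 4.34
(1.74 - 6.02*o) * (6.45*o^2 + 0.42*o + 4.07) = -38.829*o^3 + 8.6946*o^2 - 23.7706*o + 7.0818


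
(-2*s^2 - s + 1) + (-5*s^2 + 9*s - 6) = -7*s^2 + 8*s - 5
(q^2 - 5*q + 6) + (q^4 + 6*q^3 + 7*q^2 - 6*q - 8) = q^4 + 6*q^3 + 8*q^2 - 11*q - 2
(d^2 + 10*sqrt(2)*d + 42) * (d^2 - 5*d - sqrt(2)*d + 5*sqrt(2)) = d^4 - 5*d^3 + 9*sqrt(2)*d^3 - 45*sqrt(2)*d^2 + 22*d^2 - 110*d - 42*sqrt(2)*d + 210*sqrt(2)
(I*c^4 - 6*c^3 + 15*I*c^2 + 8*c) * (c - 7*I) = I*c^5 + c^4 + 57*I*c^3 + 113*c^2 - 56*I*c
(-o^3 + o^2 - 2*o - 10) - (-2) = -o^3 + o^2 - 2*o - 8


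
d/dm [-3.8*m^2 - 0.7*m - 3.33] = -7.6*m - 0.7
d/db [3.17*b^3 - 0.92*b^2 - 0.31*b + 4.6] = 9.51*b^2 - 1.84*b - 0.31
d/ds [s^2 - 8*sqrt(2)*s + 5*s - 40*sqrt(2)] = 2*s - 8*sqrt(2) + 5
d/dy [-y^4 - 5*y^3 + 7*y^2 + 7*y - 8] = -4*y^3 - 15*y^2 + 14*y + 7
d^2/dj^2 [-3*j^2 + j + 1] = -6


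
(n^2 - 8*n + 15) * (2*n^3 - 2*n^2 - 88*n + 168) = 2*n^5 - 18*n^4 - 42*n^3 + 842*n^2 - 2664*n + 2520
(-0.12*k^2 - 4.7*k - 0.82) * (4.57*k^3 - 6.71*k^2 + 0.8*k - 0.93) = -0.5484*k^5 - 20.6738*k^4 + 27.6936*k^3 + 1.8538*k^2 + 3.715*k + 0.7626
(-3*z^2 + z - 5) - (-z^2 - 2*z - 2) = -2*z^2 + 3*z - 3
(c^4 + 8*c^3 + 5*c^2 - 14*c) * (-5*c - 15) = -5*c^5 - 55*c^4 - 145*c^3 - 5*c^2 + 210*c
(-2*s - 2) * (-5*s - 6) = 10*s^2 + 22*s + 12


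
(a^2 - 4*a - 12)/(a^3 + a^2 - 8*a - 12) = (a - 6)/(a^2 - a - 6)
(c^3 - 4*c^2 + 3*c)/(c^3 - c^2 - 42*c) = (-c^2 + 4*c - 3)/(-c^2 + c + 42)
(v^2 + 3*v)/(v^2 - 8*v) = (v + 3)/(v - 8)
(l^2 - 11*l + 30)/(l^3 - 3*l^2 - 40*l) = (-l^2 + 11*l - 30)/(l*(-l^2 + 3*l + 40))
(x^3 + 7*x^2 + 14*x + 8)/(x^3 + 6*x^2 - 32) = (x^2 + 3*x + 2)/(x^2 + 2*x - 8)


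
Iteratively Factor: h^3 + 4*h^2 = (h)*(h^2 + 4*h) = h*(h + 4)*(h)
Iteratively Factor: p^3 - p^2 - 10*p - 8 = (p - 4)*(p^2 + 3*p + 2) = (p - 4)*(p + 1)*(p + 2)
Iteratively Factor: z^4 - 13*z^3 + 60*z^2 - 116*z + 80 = (z - 2)*(z^3 - 11*z^2 + 38*z - 40) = (z - 4)*(z - 2)*(z^2 - 7*z + 10) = (z - 4)*(z - 2)^2*(z - 5)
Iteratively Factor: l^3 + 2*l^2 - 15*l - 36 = (l - 4)*(l^2 + 6*l + 9) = (l - 4)*(l + 3)*(l + 3)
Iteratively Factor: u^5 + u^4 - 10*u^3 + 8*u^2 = (u - 1)*(u^4 + 2*u^3 - 8*u^2) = u*(u - 1)*(u^3 + 2*u^2 - 8*u) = u^2*(u - 1)*(u^2 + 2*u - 8) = u^2*(u - 2)*(u - 1)*(u + 4)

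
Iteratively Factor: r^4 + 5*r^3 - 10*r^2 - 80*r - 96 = (r + 2)*(r^3 + 3*r^2 - 16*r - 48) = (r + 2)*(r + 4)*(r^2 - r - 12) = (r + 2)*(r + 3)*(r + 4)*(r - 4)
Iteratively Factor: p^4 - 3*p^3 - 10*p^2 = (p)*(p^3 - 3*p^2 - 10*p) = p^2*(p^2 - 3*p - 10) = p^2*(p + 2)*(p - 5)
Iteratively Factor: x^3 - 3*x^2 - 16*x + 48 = (x + 4)*(x^2 - 7*x + 12) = (x - 3)*(x + 4)*(x - 4)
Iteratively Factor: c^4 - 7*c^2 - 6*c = (c - 3)*(c^3 + 3*c^2 + 2*c) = c*(c - 3)*(c^2 + 3*c + 2) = c*(c - 3)*(c + 1)*(c + 2)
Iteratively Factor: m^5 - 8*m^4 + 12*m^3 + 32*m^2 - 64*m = (m - 2)*(m^4 - 6*m^3 + 32*m) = (m - 2)*(m + 2)*(m^3 - 8*m^2 + 16*m) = (m - 4)*(m - 2)*(m + 2)*(m^2 - 4*m) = (m - 4)^2*(m - 2)*(m + 2)*(m)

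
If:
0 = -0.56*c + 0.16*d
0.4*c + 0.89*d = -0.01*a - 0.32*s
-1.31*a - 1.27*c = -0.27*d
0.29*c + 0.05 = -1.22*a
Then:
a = -0.98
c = 3.95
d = 13.81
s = -43.31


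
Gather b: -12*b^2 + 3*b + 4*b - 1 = -12*b^2 + 7*b - 1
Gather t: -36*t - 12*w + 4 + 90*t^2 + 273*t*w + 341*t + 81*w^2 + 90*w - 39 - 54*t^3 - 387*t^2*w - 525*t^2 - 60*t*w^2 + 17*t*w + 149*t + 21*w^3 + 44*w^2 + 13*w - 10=-54*t^3 + t^2*(-387*w - 435) + t*(-60*w^2 + 290*w + 454) + 21*w^3 + 125*w^2 + 91*w - 45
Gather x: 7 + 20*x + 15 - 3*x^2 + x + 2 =-3*x^2 + 21*x + 24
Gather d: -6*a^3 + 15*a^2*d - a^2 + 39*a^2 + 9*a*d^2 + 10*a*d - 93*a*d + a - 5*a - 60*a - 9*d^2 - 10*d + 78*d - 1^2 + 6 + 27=-6*a^3 + 38*a^2 - 64*a + d^2*(9*a - 9) + d*(15*a^2 - 83*a + 68) + 32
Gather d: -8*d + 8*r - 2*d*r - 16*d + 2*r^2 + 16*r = d*(-2*r - 24) + 2*r^2 + 24*r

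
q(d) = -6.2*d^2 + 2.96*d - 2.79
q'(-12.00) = 151.76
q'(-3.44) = 45.62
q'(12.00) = -145.84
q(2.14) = -24.85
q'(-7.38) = 94.47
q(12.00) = -860.07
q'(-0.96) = 14.86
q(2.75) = -41.54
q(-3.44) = -86.34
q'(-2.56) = 34.70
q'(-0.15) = 4.82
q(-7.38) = -362.31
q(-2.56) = -51.00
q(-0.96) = -11.35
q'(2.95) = -33.62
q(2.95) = -48.01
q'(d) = 2.96 - 12.4*d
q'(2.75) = -31.14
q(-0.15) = -3.37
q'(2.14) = -23.58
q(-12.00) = -931.11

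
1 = 1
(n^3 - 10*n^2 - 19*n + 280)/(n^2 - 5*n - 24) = (n^2 - 2*n - 35)/(n + 3)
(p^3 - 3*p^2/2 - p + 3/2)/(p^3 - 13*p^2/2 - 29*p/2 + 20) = (2*p^2 - p - 3)/(2*p^2 - 11*p - 40)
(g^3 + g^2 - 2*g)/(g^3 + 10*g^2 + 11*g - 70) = g*(g^2 + g - 2)/(g^3 + 10*g^2 + 11*g - 70)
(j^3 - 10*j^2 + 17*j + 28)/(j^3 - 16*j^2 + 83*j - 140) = (j + 1)/(j - 5)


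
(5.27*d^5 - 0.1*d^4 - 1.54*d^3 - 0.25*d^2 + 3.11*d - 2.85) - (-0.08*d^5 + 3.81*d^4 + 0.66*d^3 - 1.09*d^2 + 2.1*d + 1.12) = 5.35*d^5 - 3.91*d^4 - 2.2*d^3 + 0.84*d^2 + 1.01*d - 3.97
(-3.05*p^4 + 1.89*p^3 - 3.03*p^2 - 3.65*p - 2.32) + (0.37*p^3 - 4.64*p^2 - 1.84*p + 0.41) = -3.05*p^4 + 2.26*p^3 - 7.67*p^2 - 5.49*p - 1.91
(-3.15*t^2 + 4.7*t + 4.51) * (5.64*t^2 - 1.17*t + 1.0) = -17.766*t^4 + 30.1935*t^3 + 16.7874*t^2 - 0.576699999999999*t + 4.51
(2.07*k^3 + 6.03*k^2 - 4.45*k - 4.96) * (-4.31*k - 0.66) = -8.9217*k^4 - 27.3555*k^3 + 15.1997*k^2 + 24.3146*k + 3.2736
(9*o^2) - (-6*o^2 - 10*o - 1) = 15*o^2 + 10*o + 1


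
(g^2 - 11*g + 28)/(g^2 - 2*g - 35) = (g - 4)/(g + 5)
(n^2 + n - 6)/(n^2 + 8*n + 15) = (n - 2)/(n + 5)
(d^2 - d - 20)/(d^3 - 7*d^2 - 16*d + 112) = (d - 5)/(d^2 - 11*d + 28)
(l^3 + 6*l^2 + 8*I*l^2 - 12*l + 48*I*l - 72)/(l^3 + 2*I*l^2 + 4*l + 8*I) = (l^2 + 6*l*(1 + I) + 36*I)/(l^2 + 4)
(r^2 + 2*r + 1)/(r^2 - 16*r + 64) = (r^2 + 2*r + 1)/(r^2 - 16*r + 64)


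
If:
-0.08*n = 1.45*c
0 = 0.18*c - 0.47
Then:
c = 2.61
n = -47.33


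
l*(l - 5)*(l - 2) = l^3 - 7*l^2 + 10*l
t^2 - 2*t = t*(t - 2)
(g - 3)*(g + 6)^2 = g^3 + 9*g^2 - 108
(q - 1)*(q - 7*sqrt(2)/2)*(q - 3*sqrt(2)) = q^3 - 13*sqrt(2)*q^2/2 - q^2 + 13*sqrt(2)*q/2 + 21*q - 21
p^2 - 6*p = p*(p - 6)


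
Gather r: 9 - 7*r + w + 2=-7*r + w + 11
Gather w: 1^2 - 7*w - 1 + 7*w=0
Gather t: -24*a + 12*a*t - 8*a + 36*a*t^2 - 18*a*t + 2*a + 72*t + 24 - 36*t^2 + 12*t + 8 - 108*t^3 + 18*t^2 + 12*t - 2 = -30*a - 108*t^3 + t^2*(36*a - 18) + t*(96 - 6*a) + 30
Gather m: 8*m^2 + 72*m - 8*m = 8*m^2 + 64*m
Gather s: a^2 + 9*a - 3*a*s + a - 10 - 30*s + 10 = a^2 + 10*a + s*(-3*a - 30)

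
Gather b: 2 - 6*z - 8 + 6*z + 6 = 0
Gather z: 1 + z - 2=z - 1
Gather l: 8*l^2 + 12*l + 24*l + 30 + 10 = 8*l^2 + 36*l + 40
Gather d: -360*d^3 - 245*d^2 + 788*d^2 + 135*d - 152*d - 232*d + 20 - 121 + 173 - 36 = -360*d^3 + 543*d^2 - 249*d + 36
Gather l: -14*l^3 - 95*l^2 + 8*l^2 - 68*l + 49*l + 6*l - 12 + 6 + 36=-14*l^3 - 87*l^2 - 13*l + 30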